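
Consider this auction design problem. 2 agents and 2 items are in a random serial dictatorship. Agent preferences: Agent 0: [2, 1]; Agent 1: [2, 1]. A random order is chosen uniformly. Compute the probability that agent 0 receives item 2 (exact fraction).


Step 1: Agent 0 wants item 2
Step 2: There are 2 possible orderings of agents
Step 3: In 1 orderings, agent 0 gets item 2
Step 4: Probability = 1/2

1/2


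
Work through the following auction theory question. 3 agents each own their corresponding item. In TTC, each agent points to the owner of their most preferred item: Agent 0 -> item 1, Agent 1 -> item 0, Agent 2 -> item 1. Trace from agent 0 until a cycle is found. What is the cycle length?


Step 1: Trace the pointer graph from agent 0: 0 -> 1 -> 0
Step 2: A cycle is detected when we revisit agent 0
Step 3: The cycle is: 0 -> 1 -> 0
Step 4: Cycle length = 2

2


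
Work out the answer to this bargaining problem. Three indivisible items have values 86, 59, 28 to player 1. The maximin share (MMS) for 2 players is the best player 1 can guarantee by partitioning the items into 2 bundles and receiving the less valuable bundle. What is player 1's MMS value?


Step 1: Item values = 86, 59, 28
Step 2: Enumerate all 2-bundle partitions and take the smaller bundle:
  Partition 1: {86} vs {59,28} -> bundles 86, 87; min = 86
  Partition 2: {59} vs {86,28} -> bundles 59, 114; min = 59
  Partition 3: {28} vs {86,59} -> bundles 28, 145; min = 28
Step 3: MMS = max(86, 59, 28) = 86

86


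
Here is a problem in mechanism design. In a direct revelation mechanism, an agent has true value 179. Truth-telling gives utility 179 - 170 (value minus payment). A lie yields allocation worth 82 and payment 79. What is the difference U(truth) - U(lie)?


Step 1: U(truth) = value - payment = 179 - 170 = 9
Step 2: U(lie) = allocation - payment = 82 - 79 = 3
Step 3: IC gap = 9 - 3 = 6

6


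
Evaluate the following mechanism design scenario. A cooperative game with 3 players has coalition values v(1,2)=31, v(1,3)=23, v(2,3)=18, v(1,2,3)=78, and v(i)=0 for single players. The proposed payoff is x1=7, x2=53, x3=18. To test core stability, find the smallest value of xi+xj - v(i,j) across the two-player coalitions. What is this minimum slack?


Step 1: Slack for coalition (1,2): x1+x2 - v12 = 60 - 31 = 29
Step 2: Slack for coalition (1,3): x1+x3 - v13 = 25 - 23 = 2
Step 3: Slack for coalition (2,3): x2+x3 - v23 = 71 - 18 = 53
Step 4: Minimum slack = min(29, 2, 53) = 2, attained by (1,3); no pair can gain by deviating, so the allocation is in the core

2


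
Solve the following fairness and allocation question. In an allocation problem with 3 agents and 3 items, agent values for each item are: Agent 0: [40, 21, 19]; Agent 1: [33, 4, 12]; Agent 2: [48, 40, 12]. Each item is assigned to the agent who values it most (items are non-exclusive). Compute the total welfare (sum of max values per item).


Step 1: For each item, find the maximum value among all agents.
Step 2: Item 0 -> Agent 2 (value 48)
Step 3: Item 1 -> Agent 2 (value 40)
Step 4: Item 2 -> Agent 0 (value 19)
Step 5: Total welfare = 48 + 40 + 19 = 107

107


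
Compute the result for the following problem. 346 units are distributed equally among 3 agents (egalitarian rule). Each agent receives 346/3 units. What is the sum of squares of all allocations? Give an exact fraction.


Step 1: Each agent's share = 346/3
Step 2: Square of each share = (346/3)^2 = 119716/9
Step 3: Sum of squares = 3 * 119716/9 = 119716/3

119716/3


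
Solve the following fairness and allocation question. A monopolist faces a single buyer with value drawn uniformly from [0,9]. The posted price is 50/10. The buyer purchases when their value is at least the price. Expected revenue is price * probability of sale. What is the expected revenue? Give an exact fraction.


Step 1: Posted price r = 5, value support [0,9]
Step 2: P(v >= r) = (9 - 5)/9 = 4/9
Step 3: Expected revenue = r * P(v >= r) = 5 * 4/9
Step 4: Revenue = 20/9

20/9


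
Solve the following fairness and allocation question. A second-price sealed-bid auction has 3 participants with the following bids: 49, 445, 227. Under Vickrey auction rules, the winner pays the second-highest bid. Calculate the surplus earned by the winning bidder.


Step 1: Sort bids in descending order: 445, 227, 49
Step 2: The winning bid is the highest: 445
Step 3: The payment equals the second-highest bid: 227
Step 4: Surplus = winner's bid - payment = 445 - 227 = 218

218


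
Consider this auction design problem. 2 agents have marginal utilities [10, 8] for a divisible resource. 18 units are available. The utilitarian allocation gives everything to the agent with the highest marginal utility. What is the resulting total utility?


Step 1: The marginal utilities are [10, 8]
Step 2: The highest marginal utility is 10
Step 3: All 18 units go to that agent
Step 4: Total utility = 10 * 18 = 180

180


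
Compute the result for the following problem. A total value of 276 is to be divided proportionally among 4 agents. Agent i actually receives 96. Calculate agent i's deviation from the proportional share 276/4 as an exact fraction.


Step 1: Proportional share = 276/4 = 69
Step 2: Agent's actual allocation = 96
Step 3: Excess = 96 - 69 = 27

27


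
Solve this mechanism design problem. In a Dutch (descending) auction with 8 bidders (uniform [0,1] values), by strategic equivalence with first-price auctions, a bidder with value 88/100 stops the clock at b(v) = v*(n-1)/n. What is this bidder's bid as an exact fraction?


Step 1: Dutch auctions are strategically equivalent to first-price auctions
Step 2: The equilibrium bid is b(v) = v*(n-1)/n
Step 3: b = 22/25 * 7/8
Step 4: b = 77/100

77/100


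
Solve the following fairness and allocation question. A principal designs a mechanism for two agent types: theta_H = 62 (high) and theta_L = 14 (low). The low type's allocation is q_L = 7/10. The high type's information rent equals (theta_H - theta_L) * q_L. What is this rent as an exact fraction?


Step 1: theta_H - theta_L = 62 - 14 = 48
Step 2: Information rent = (theta_H - theta_L) * q_L
Step 3: = 48 * 7/10
Step 4: = 168/5

168/5


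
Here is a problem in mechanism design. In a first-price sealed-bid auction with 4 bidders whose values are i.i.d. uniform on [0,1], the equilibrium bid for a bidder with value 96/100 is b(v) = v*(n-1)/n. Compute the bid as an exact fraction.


Step 1: The symmetric BNE bidding function is b(v) = v * (n-1) / n
Step 2: Substitute v = 24/25 and n = 4
Step 3: b = 24/25 * 3/4
Step 4: b = 18/25

18/25


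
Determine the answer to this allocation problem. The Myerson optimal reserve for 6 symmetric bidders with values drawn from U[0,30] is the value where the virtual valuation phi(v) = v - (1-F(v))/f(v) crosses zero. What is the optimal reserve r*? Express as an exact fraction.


Step 1: For U[0,30], F(v) = v/30 and f(v) = 1/30
Step 2: phi(v) = v - (1 - v/30)/(1/30) = v - (30 - v) = 2v - 30
Step 3: Set phi(r*) = 0: 2r* - 30 = 0
Step 4: r* = 30/2 = 15 (the number of bidders n = 6 does not enter)

15


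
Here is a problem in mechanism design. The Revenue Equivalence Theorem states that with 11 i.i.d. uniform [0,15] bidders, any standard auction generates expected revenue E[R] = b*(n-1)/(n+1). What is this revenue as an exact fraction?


Step 1: By Revenue Equivalence, expected revenue = b*(n-1)/(n+1)
Step 2: Substituting n = 11, b = 15
Step 3: Revenue = 15*(11-1)/(11+1) = 15*10/12
Step 4: Revenue = 150/12 = 25/2

25/2


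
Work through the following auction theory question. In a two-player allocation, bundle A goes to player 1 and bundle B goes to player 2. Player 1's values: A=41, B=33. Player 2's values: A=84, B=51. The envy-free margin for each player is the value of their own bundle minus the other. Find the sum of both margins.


Step 1: Player 1's margin = v1(A) - v1(B) = 41 - 33 = 8
Step 2: Player 2's margin = v2(B) - v2(A) = 51 - 84 = -33
Step 3: Total margin = 8 + -33 = -25

-25


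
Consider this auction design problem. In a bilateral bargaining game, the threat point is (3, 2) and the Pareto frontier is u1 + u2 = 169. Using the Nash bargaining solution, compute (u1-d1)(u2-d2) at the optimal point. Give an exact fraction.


Step 1: The Nash solution splits surplus symmetrically above the disagreement point
Step 2: u1 = (total + d1 - d2)/2 = (169 + 3 - 2)/2 = 85
Step 3: u2 = (total - d1 + d2)/2 = (169 - 3 + 2)/2 = 84
Step 4: Nash product = (85 - 3) * (84 - 2)
Step 5: = 82 * 82 = 6724

6724


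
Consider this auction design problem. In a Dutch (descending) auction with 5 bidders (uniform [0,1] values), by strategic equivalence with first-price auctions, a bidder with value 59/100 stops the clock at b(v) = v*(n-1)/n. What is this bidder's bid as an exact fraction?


Step 1: Dutch auctions are strategically equivalent to first-price auctions
Step 2: The equilibrium bid is b(v) = v*(n-1)/n
Step 3: b = 59/100 * 4/5
Step 4: b = 59/125

59/125


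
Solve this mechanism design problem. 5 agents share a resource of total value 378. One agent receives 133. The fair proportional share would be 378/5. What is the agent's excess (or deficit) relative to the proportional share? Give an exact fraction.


Step 1: Proportional share = 378/5
Step 2: Agent's actual allocation = 133
Step 3: Excess = 133 - 378/5 = 287/5

287/5


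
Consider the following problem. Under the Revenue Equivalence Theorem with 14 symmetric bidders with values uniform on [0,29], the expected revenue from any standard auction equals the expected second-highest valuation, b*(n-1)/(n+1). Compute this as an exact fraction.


Step 1: By Revenue Equivalence, expected revenue = b*(n-1)/(n+1)
Step 2: Substituting n = 14, b = 29
Step 3: Revenue = 29*(14-1)/(14+1) = 29*13/15
Step 4: Revenue = 377/15

377/15


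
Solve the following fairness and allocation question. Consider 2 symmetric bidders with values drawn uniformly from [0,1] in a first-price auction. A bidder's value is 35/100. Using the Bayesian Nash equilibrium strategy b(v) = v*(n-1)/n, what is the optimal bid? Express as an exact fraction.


Step 1: The symmetric BNE bidding function is b(v) = v * (n-1) / n
Step 2: Substitute v = 7/20 and n = 2
Step 3: b = 7/20 * 1/2
Step 4: b = 7/40

7/40


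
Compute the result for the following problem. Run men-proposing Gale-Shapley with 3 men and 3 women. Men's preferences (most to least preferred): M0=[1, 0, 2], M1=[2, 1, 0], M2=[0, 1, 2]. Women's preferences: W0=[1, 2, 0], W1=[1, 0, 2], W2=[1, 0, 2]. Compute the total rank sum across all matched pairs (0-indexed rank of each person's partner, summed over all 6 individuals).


Step 1: Run Gale-Shapley (men propose, women hold best offer):
  M0 proposes to W1; she accepts
  M1 proposes to W2; she accepts
  M2 proposes to W0; she accepts
Step 2: Final matching: W0-M2, W1-M0, W2-M1
Step 3: 0-indexed ranks (man's rank of his match, then woman's): 0 + 1 + 0 + 1 + 0 + 0
Step 4: Total rank sum = 2

2


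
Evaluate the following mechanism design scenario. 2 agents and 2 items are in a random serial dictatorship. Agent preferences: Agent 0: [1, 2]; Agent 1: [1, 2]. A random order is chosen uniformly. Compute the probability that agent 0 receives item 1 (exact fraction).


Step 1: Agent 0 wants item 1
Step 2: There are 2 possible orderings of agents
Step 3: In 1 orderings, agent 0 gets item 1
Step 4: Probability = 1/2

1/2


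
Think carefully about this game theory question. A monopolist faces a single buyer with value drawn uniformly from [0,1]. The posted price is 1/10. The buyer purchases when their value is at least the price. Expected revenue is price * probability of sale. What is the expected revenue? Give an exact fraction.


Step 1: Posted price r = 1/10, value support [0,1]
Step 2: P(v >= r) = (1 - 1/10)/1 = 9/10
Step 3: Expected revenue = r * P(v >= r) = 1/10 * 9/10
Step 4: Revenue = 9/100

9/100


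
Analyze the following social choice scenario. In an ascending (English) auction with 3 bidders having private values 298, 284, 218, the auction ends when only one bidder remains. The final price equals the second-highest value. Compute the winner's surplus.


Step 1: Identify the highest value: 298
Step 2: Identify the second-highest value: 284
Step 3: The final price = second-highest value = 284
Step 4: Surplus = 298 - 284 = 14

14


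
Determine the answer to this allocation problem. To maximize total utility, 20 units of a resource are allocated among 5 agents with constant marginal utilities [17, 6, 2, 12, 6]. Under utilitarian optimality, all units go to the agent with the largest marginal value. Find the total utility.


Step 1: The marginal utilities are [17, 6, 2, 12, 6]
Step 2: The highest marginal utility is 17
Step 3: All 20 units go to that agent
Step 4: Total utility = 17 * 20 = 340

340


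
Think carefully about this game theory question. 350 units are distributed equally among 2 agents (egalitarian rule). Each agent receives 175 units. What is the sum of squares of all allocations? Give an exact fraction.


Step 1: Each agent's share = 350/2 = 175
Step 2: Square of each share = (175)^2 = 30625
Step 3: Sum of squares = 2 * 30625 = 61250

61250


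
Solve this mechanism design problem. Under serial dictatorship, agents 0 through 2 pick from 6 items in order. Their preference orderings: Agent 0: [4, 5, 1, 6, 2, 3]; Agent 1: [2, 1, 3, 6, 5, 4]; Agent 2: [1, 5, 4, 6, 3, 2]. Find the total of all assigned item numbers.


Step 1: Agent 0 picks item 4
Step 2: Agent 1 picks item 2
Step 3: Agent 2 picks item 1
Step 4: Sum = 4 + 2 + 1 = 7

7


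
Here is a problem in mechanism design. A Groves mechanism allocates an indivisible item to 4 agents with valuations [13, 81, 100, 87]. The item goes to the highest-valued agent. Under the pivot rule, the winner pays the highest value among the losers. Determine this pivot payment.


Step 1: The efficient winner is agent 2 with value 100
Step 2: Other agents' values: [13, 81, 87]
Step 3: Pivot payment = max(others) = 87
Step 4: The winner pays 87

87


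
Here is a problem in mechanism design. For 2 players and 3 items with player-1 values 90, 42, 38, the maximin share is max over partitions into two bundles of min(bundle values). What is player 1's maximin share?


Step 1: Item values = 90, 42, 38
Step 2: Enumerate all 2-bundle partitions and take the smaller bundle:
  Partition 1: {90} vs {42,38} -> bundles 90, 80; min = 80
  Partition 2: {42} vs {90,38} -> bundles 42, 128; min = 42
  Partition 3: {38} vs {90,42} -> bundles 38, 132; min = 38
Step 3: MMS = max(80, 42, 38) = 80

80


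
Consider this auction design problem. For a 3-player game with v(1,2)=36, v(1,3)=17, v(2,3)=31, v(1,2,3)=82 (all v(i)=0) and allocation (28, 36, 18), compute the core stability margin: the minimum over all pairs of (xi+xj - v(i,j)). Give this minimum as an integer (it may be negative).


Step 1: Slack for coalition (1,2): x1+x2 - v12 = 64 - 36 = 28
Step 2: Slack for coalition (1,3): x1+x3 - v13 = 46 - 17 = 29
Step 3: Slack for coalition (2,3): x2+x3 - v23 = 54 - 31 = 23
Step 4: Minimum slack = min(28, 29, 23) = 23, attained by (2,3); no pair can gain by deviating, so the allocation is in the core

23


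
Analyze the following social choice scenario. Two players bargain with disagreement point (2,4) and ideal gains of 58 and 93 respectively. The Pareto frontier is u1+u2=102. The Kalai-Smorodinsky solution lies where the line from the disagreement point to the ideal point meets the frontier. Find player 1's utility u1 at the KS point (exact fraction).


Step 1: At the KS point, (u1-d1)/r1 = (u2-d2)/r2 = t and u1+u2 = 102
Step 2: u1 = d1 + r1*t and u2 = d2 + r2*t, so (d1 + r1*t) + (d2 + r2*t) = 102
Step 3: t = (102 - 2 - 4)/(58 + 93) = 96/151
Step 4: u1 = d1 + r1*t = 2 + 58 * 96/151 = 5870/151
Step 5: (Check: u2 = d2 + r2*t = 9532/151; u1+u2 = 5870/151 + 9532/151 = 102, on the frontier.)

5870/151


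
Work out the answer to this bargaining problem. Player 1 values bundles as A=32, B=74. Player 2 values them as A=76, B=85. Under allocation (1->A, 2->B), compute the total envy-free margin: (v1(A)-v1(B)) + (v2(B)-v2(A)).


Step 1: Player 1's margin = v1(A) - v1(B) = 32 - 74 = -42
Step 2: Player 2's margin = v2(B) - v2(A) = 85 - 76 = 9
Step 3: Total margin = -42 + 9 = -33

-33


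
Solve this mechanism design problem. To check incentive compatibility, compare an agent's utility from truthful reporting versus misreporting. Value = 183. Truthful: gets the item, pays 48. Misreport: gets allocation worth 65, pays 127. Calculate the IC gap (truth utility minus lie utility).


Step 1: U(truth) = value - payment = 183 - 48 = 135
Step 2: U(lie) = allocation - payment = 65 - 127 = -62
Step 3: IC gap = 135 - (-62) = 197

197


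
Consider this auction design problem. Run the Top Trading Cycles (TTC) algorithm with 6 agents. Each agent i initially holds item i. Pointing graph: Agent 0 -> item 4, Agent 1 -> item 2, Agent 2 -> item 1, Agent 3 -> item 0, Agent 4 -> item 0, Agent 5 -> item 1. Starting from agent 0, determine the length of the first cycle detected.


Step 1: Trace the pointer graph from agent 0: 0 -> 4 -> 0
Step 2: A cycle is detected when we revisit agent 0
Step 3: The cycle is: 0 -> 4 -> 0
Step 4: Cycle length = 2

2


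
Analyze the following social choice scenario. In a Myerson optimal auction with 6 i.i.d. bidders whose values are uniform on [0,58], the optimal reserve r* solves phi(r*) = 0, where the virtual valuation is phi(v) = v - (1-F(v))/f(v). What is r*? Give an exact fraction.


Step 1: For U[0,58], F(v) = v/58 and f(v) = 1/58
Step 2: phi(v) = v - (1 - v/58)/(1/58) = v - (58 - v) = 2v - 58
Step 3: Set phi(r*) = 0: 2r* - 58 = 0
Step 4: r* = 58/2 = 29 (the number of bidders n = 6 does not enter)

29


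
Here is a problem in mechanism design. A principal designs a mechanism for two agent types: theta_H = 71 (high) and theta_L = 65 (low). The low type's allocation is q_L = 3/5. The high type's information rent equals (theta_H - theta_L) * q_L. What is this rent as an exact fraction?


Step 1: theta_H - theta_L = 71 - 65 = 6
Step 2: Information rent = (theta_H - theta_L) * q_L
Step 3: = 6 * 3/5
Step 4: = 18/5

18/5


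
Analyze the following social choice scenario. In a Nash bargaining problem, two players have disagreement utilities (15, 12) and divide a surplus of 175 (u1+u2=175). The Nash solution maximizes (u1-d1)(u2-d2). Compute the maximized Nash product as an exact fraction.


Step 1: The Nash solution splits surplus symmetrically above the disagreement point
Step 2: u1 = (total + d1 - d2)/2 = (175 + 15 - 12)/2 = 89
Step 3: u2 = (total - d1 + d2)/2 = (175 - 15 + 12)/2 = 86
Step 4: Nash product = (89 - 15) * (86 - 12)
Step 5: = 74 * 74 = 5476

5476


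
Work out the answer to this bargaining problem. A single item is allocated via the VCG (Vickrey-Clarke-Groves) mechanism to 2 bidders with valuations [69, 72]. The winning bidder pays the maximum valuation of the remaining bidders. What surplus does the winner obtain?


Step 1: The winner is the agent with the highest value: agent 1 with value 72
Step 2: Values of other agents: [69]
Step 3: VCG payment = max of others' values = 69
Step 4: Surplus = 72 - 69 = 3

3


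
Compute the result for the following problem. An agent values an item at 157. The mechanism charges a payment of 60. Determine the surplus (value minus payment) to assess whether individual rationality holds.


Step 1: Surplus = value - payment = 157 - 60 = 97
Step 2: IR is satisfied (surplus >= 0)

97


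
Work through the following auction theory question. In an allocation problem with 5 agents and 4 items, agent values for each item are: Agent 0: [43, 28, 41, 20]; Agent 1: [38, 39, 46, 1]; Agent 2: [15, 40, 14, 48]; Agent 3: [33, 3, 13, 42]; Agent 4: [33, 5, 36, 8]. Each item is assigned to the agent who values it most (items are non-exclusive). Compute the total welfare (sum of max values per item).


Step 1: For each item, find the maximum value among all agents.
Step 2: Item 0 -> Agent 0 (value 43)
Step 3: Item 1 -> Agent 2 (value 40)
Step 4: Item 2 -> Agent 1 (value 46)
Step 5: Item 3 -> Agent 2 (value 48)
Step 6: Total welfare = 43 + 40 + 46 + 48 = 177

177


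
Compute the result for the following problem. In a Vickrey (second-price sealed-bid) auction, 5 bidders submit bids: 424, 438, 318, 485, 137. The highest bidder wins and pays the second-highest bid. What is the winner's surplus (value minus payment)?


Step 1: Sort bids in descending order: 485, 438, 424, 318, 137
Step 2: The winning bid is the highest: 485
Step 3: The payment equals the second-highest bid: 438
Step 4: Surplus = winner's bid - payment = 485 - 438 = 47

47


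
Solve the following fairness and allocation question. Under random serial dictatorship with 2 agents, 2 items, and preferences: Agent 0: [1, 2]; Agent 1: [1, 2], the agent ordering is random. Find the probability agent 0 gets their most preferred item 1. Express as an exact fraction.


Step 1: Agent 0 wants item 1
Step 2: There are 2 possible orderings of agents
Step 3: In 1 orderings, agent 0 gets item 1
Step 4: Probability = 1/2

1/2


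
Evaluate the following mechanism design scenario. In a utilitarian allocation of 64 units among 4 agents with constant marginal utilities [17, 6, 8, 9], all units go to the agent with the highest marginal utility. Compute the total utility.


Step 1: The marginal utilities are [17, 6, 8, 9]
Step 2: The highest marginal utility is 17
Step 3: All 64 units go to that agent
Step 4: Total utility = 17 * 64 = 1088

1088


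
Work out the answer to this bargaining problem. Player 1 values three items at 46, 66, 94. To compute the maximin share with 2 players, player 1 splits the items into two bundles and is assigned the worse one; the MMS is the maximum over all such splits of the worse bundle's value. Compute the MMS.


Step 1: Item values = 46, 66, 94
Step 2: Enumerate all 2-bundle partitions and take the smaller bundle:
  Partition 1: {46} vs {66,94} -> bundles 46, 160; min = 46
  Partition 2: {66} vs {46,94} -> bundles 66, 140; min = 66
  Partition 3: {94} vs {46,66} -> bundles 94, 112; min = 94
Step 3: MMS = max(46, 66, 94) = 94

94


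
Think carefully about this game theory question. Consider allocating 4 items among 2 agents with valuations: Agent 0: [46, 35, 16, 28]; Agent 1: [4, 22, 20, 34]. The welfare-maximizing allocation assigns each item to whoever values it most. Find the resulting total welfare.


Step 1: For each item, find the maximum value among all agents.
Step 2: Item 0 -> Agent 0 (value 46)
Step 3: Item 1 -> Agent 0 (value 35)
Step 4: Item 2 -> Agent 1 (value 20)
Step 5: Item 3 -> Agent 1 (value 34)
Step 6: Total welfare = 46 + 35 + 20 + 34 = 135

135


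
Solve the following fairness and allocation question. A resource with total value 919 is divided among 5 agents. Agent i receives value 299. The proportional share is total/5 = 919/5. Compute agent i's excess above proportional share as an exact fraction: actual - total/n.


Step 1: Proportional share = 919/5
Step 2: Agent's actual allocation = 299
Step 3: Excess = 299 - 919/5 = 576/5

576/5


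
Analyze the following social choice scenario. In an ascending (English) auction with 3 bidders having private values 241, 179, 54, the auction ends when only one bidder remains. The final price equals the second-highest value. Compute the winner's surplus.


Step 1: Identify the highest value: 241
Step 2: Identify the second-highest value: 179
Step 3: The final price = second-highest value = 179
Step 4: Surplus = 241 - 179 = 62

62


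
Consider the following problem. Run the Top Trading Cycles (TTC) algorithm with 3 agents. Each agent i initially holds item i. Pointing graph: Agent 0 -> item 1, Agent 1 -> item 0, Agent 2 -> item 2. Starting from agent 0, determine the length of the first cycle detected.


Step 1: Trace the pointer graph from agent 0: 0 -> 1 -> 0
Step 2: A cycle is detected when we revisit agent 0
Step 3: The cycle is: 0 -> 1 -> 0
Step 4: Cycle length = 2

2


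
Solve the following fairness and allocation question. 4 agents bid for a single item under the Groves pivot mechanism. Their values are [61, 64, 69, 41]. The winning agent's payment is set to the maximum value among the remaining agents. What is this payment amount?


Step 1: The efficient winner is agent 2 with value 69
Step 2: Other agents' values: [61, 64, 41]
Step 3: Pivot payment = max(others) = 64
Step 4: The winner pays 64

64


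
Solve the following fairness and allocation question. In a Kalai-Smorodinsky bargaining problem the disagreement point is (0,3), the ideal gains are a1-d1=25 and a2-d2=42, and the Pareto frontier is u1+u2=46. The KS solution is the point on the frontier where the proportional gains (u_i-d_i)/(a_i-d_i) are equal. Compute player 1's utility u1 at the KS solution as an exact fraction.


Step 1: At the KS point, (u1-d1)/r1 = (u2-d2)/r2 = t and u1+u2 = 46
Step 2: u1 = d1 + r1*t and u2 = d2 + r2*t, so (d1 + r1*t) + (d2 + r2*t) = 46
Step 3: t = (46 - 0 - 3)/(25 + 42) = 43/67
Step 4: u1 = d1 + r1*t = 0 + 25 * 43/67 = 1075/67
Step 5: (Check: u2 = d2 + r2*t = 2007/67; u1+u2 = 1075/67 + 2007/67 = 46, on the frontier.)

1075/67


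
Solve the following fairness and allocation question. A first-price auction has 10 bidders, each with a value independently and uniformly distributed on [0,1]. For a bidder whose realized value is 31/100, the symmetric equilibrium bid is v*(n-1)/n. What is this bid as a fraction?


Step 1: The symmetric BNE bidding function is b(v) = v * (n-1) / n
Step 2: Substitute v = 31/100 and n = 10
Step 3: b = 31/100 * 9/10
Step 4: b = 279/1000

279/1000


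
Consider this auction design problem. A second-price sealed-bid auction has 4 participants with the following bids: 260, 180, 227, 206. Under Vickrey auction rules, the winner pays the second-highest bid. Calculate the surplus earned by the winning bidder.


Step 1: Sort bids in descending order: 260, 227, 206, 180
Step 2: The winning bid is the highest: 260
Step 3: The payment equals the second-highest bid: 227
Step 4: Surplus = winner's bid - payment = 260 - 227 = 33

33


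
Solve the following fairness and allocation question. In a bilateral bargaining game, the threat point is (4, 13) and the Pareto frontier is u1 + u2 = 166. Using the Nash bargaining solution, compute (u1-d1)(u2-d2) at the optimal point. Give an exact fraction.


Step 1: The Nash solution splits surplus symmetrically above the disagreement point
Step 2: u1 = (total + d1 - d2)/2 = (166 + 4 - 13)/2 = 157/2
Step 3: u2 = (total - d1 + d2)/2 = (166 - 4 + 13)/2 = 175/2
Step 4: Nash product = (157/2 - 4) * (175/2 - 13)
Step 5: = 149/2 * 149/2 = 22201/4

22201/4


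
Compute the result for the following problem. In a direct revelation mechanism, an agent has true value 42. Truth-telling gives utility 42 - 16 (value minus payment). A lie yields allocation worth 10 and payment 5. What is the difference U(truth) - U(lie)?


Step 1: U(truth) = value - payment = 42 - 16 = 26
Step 2: U(lie) = allocation - payment = 10 - 5 = 5
Step 3: IC gap = 26 - 5 = 21

21


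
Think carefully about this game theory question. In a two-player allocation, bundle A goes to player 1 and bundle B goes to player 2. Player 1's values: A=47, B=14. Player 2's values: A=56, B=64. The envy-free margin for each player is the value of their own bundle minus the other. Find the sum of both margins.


Step 1: Player 1's margin = v1(A) - v1(B) = 47 - 14 = 33
Step 2: Player 2's margin = v2(B) - v2(A) = 64 - 56 = 8
Step 3: Total margin = 33 + 8 = 41

41


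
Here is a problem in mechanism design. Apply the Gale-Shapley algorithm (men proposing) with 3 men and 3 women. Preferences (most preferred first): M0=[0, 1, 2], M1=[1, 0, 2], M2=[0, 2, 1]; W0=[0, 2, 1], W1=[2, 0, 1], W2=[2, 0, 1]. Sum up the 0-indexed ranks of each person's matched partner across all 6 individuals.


Step 1: Run Gale-Shapley (men propose, women hold best offer):
  M0 proposes to W0; she accepts
  M1 proposes to W1; she accepts
  M2 proposes to W0; rejected
  M2 proposes to W2; she accepts
Step 2: Final matching: W0-M0, W1-M1, W2-M2
Step 3: 0-indexed ranks (man's rank of his match, then woman's): 0 + 0 + 0 + 2 + 1 + 0
Step 4: Total rank sum = 3

3


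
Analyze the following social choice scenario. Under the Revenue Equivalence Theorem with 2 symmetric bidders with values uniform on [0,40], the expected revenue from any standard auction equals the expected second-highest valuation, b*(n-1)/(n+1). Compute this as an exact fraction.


Step 1: By Revenue Equivalence, expected revenue = b*(n-1)/(n+1)
Step 2: Substituting n = 2, b = 40
Step 3: Revenue = 40*(2-1)/(2+1) = 40*1/3
Step 4: Revenue = 40/3

40/3


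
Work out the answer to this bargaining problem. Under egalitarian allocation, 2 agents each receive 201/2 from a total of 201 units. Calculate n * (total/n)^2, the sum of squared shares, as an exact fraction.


Step 1: Each agent's share = 201/2
Step 2: Square of each share = (201/2)^2 = 40401/4
Step 3: Sum of squares = 2 * 40401/4 = 40401/2

40401/2


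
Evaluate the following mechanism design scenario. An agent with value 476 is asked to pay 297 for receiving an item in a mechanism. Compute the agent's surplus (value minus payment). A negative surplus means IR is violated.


Step 1: Surplus = value - payment = 476 - 297 = 179
Step 2: IR is satisfied (surplus >= 0)

179


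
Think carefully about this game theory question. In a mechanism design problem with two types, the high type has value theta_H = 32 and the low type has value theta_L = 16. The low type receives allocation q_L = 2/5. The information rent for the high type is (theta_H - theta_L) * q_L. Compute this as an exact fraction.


Step 1: theta_H - theta_L = 32 - 16 = 16
Step 2: Information rent = (theta_H - theta_L) * q_L
Step 3: = 16 * 2/5
Step 4: = 32/5

32/5


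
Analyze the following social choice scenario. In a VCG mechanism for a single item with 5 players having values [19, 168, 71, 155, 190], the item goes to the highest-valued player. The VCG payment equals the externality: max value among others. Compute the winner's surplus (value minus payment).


Step 1: The winner is the agent with the highest value: agent 4 with value 190
Step 2: Values of other agents: [19, 168, 71, 155]
Step 3: VCG payment = max of others' values = 168
Step 4: Surplus = 190 - 168 = 22

22


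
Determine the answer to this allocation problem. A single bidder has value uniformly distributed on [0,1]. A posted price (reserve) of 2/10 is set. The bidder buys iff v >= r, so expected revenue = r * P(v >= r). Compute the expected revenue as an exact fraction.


Step 1: Posted price r = 1/5, value support [0,1]
Step 2: P(v >= r) = (1 - 1/5)/1 = 4/5
Step 3: Expected revenue = r * P(v >= r) = 1/5 * 4/5
Step 4: Revenue = 4/25

4/25


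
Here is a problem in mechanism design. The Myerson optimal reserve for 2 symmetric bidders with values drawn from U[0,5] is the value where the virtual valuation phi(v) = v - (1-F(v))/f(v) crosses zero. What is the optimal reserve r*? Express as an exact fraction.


Step 1: For U[0,5], F(v) = v/5 and f(v) = 1/5
Step 2: phi(v) = v - (1 - v/5)/(1/5) = v - (5 - v) = 2v - 5
Step 3: Set phi(r*) = 0: 2r* - 5 = 0
Step 4: r* = 5/2 (the number of bidders n = 2 does not enter)

5/2


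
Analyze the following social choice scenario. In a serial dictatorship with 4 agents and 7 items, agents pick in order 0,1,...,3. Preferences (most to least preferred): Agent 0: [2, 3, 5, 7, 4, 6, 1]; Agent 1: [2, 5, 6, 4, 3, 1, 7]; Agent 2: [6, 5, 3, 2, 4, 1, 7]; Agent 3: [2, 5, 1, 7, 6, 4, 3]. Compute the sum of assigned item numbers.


Step 1: Agent 0 picks item 2
Step 2: Agent 1 picks item 5
Step 3: Agent 2 picks item 6
Step 4: Agent 3 picks item 1
Step 5: Sum = 2 + 5 + 6 + 1 = 14

14


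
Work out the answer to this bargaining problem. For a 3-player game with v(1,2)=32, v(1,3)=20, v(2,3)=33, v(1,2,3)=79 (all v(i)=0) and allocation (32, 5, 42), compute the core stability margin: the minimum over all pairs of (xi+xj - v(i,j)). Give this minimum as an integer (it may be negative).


Step 1: Slack for coalition (1,2): x1+x2 - v12 = 37 - 32 = 5
Step 2: Slack for coalition (1,3): x1+x3 - v13 = 74 - 20 = 54
Step 3: Slack for coalition (2,3): x2+x3 - v23 = 47 - 33 = 14
Step 4: Minimum slack = min(5, 54, 14) = 5, attained by (1,2); no pair can gain by deviating, so the allocation is in the core

5


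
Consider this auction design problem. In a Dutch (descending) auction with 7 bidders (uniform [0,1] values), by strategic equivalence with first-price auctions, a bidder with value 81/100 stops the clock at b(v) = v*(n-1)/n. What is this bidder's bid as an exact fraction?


Step 1: Dutch auctions are strategically equivalent to first-price auctions
Step 2: The equilibrium bid is b(v) = v*(n-1)/n
Step 3: b = 81/100 * 6/7
Step 4: b = 243/350

243/350


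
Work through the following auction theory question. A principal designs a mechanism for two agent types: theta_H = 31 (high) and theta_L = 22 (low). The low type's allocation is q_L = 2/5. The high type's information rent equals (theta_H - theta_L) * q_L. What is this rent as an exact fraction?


Step 1: theta_H - theta_L = 31 - 22 = 9
Step 2: Information rent = (theta_H - theta_L) * q_L
Step 3: = 9 * 2/5
Step 4: = 18/5

18/5


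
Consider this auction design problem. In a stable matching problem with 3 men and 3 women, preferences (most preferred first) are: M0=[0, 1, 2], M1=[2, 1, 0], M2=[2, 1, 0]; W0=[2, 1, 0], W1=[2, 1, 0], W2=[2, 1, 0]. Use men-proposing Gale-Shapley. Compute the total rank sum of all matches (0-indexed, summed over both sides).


Step 1: Run Gale-Shapley (men propose, women hold best offer):
  M0 proposes to W0; she accepts
  M1 proposes to W2; she accepts
  M2 proposes to W2; she switches from M1
  M1 proposes to W1; she accepts
Step 2: Final matching: W0-M0, W1-M1, W2-M2
Step 3: 0-indexed ranks (man's rank of his match, then woman's): 0 + 2 + 1 + 1 + 0 + 0
Step 4: Total rank sum = 4

4


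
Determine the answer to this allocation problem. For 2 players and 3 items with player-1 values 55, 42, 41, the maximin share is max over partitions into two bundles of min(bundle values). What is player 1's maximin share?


Step 1: Item values = 55, 42, 41
Step 2: Enumerate all 2-bundle partitions and take the smaller bundle:
  Partition 1: {55} vs {42,41} -> bundles 55, 83; min = 55
  Partition 2: {42} vs {55,41} -> bundles 42, 96; min = 42
  Partition 3: {41} vs {55,42} -> bundles 41, 97; min = 41
Step 3: MMS = max(55, 42, 41) = 55

55


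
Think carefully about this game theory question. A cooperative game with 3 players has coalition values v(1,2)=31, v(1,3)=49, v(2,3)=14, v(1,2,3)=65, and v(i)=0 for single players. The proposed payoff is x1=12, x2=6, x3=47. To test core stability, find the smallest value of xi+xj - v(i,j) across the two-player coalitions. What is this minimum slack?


Step 1: Slack for coalition (1,2): x1+x2 - v12 = 18 - 31 = -13
Step 2: Slack for coalition (1,3): x1+x3 - v13 = 59 - 49 = 10
Step 3: Slack for coalition (2,3): x2+x3 - v23 = 53 - 14 = 39
Step 4: Minimum slack = min(-13, 10, 39) = -13, attained by (1,2); coalition (1,2) can block (slack < 0), so the allocation is not in the core

-13


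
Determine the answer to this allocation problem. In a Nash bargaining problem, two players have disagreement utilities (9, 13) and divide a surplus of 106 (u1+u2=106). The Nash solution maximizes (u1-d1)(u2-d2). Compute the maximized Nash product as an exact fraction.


Step 1: The Nash solution splits surplus symmetrically above the disagreement point
Step 2: u1 = (total + d1 - d2)/2 = (106 + 9 - 13)/2 = 51
Step 3: u2 = (total - d1 + d2)/2 = (106 - 9 + 13)/2 = 55
Step 4: Nash product = (51 - 9) * (55 - 13)
Step 5: = 42 * 42 = 1764

1764


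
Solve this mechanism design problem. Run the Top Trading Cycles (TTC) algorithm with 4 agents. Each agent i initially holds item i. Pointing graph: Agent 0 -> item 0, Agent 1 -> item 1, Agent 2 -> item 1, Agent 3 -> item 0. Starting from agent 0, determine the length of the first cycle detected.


Step 1: Trace the pointer graph from agent 0: 0 -> 0
Step 2: A cycle is detected when we revisit agent 0
Step 3: The cycle is: 0 -> 0
Step 4: Cycle length = 1

1


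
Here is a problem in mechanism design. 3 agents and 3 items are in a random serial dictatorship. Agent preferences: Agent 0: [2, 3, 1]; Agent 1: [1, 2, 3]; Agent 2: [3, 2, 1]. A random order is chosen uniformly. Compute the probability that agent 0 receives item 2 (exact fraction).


Step 1: Agent 0 wants item 2
Step 2: There are 6 possible orderings of agents
Step 3: In 6 orderings, agent 0 gets item 2
Step 4: Probability = 6/6 = 1

1


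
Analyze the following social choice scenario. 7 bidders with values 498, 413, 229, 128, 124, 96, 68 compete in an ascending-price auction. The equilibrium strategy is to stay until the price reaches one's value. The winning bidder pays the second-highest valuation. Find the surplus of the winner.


Step 1: Identify the highest value: 498
Step 2: Identify the second-highest value: 413
Step 3: The final price = second-highest value = 413
Step 4: Surplus = 498 - 413 = 85

85


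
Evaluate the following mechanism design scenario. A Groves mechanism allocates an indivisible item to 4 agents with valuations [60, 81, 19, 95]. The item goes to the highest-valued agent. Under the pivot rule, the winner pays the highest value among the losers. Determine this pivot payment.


Step 1: The efficient winner is agent 3 with value 95
Step 2: Other agents' values: [60, 81, 19]
Step 3: Pivot payment = max(others) = 81
Step 4: The winner pays 81

81


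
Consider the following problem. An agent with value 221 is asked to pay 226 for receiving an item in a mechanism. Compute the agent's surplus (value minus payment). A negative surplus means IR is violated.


Step 1: Surplus = value - payment = 221 - 226 = -5
Step 2: IR is violated (surplus < 0)

-5


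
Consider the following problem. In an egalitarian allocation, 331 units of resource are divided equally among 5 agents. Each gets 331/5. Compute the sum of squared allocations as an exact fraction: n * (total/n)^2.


Step 1: Each agent's share = 331/5
Step 2: Square of each share = (331/5)^2 = 109561/25
Step 3: Sum of squares = 5 * 109561/25 = 109561/5

109561/5


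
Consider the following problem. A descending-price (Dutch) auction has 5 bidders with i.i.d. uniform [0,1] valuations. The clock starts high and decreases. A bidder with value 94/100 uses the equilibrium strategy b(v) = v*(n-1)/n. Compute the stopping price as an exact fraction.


Step 1: Dutch auctions are strategically equivalent to first-price auctions
Step 2: The equilibrium bid is b(v) = v*(n-1)/n
Step 3: b = 47/50 * 4/5
Step 4: b = 94/125

94/125


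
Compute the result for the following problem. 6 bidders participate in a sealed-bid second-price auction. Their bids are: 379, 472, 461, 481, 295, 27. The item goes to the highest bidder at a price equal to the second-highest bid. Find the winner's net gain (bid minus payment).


Step 1: Sort bids in descending order: 481, 472, 461, 379, 295, 27
Step 2: The winning bid is the highest: 481
Step 3: The payment equals the second-highest bid: 472
Step 4: Surplus = winner's bid - payment = 481 - 472 = 9

9


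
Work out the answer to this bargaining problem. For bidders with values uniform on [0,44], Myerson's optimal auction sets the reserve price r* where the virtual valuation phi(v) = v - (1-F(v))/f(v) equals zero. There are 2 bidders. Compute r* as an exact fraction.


Step 1: For U[0,44], F(v) = v/44 and f(v) = 1/44
Step 2: phi(v) = v - (1 - v/44)/(1/44) = v - (44 - v) = 2v - 44
Step 3: Set phi(r*) = 0: 2r* - 44 = 0
Step 4: r* = 44/2 = 22 (the number of bidders n = 2 does not enter)

22


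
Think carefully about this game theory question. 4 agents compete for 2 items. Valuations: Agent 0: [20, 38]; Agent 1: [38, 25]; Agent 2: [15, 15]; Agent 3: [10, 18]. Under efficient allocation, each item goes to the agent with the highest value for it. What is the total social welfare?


Step 1: For each item, find the maximum value among all agents.
Step 2: Item 0 -> Agent 1 (value 38)
Step 3: Item 1 -> Agent 0 (value 38)
Step 4: Total welfare = 38 + 38 = 76

76
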